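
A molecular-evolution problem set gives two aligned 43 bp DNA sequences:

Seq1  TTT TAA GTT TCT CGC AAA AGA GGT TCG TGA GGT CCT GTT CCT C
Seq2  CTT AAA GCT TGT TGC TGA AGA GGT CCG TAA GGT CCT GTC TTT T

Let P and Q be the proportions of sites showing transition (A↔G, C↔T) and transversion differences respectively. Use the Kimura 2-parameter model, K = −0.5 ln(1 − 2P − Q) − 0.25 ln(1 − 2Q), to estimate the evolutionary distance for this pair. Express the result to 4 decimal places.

0.4203

Differing sites — 1:T/C (Ti); 4:T/A (Tv); 8:T/C (Ti); 11:C/G (Tv); 13:C/T (Ti); 16:A/T (Tv); 17:A/G (Ti); 25:T/C (Ti); 29:G/A (Ti); 39:T/C (Ti); 40:C/T (Ti); 41:C/T (Ti); 43:C/T (Ti).
Of the 13 differences, 10 transitions and 3 transversions over 43 sites: P = 10/43 = 0.232558, Q = 3/43 = 0.069767.
d = −0.5·ln(0.465117) − 0.25·ln(0.860466) = −0.5·(-0.765466) − 0.25·(-0.150281) = 0.4203.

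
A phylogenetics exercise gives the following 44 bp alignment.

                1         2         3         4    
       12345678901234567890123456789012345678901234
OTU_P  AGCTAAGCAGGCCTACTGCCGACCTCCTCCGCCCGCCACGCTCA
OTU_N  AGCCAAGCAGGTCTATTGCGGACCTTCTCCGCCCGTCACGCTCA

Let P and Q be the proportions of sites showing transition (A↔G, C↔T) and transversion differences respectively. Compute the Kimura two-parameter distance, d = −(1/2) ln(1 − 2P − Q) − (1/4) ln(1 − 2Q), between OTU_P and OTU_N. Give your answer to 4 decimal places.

The sequences differ at positions 4 (T/C, transition), 12 (C/T, transition), 16 (C/T, transition), 20 (C/G, transversion), 26 (C/T, transition), 36 (C/T, transition).
Of the 6 differences, 5 transitions and 1 transversion over 44 sites: P = 5/44 = 0.113636, Q = 1/44 = 0.022727.
d = −0.5·ln(0.750001) − 0.25·ln(0.954546) = −0.5·(-0.287681) − 0.25·(-0.046519) = 0.1555.

0.1555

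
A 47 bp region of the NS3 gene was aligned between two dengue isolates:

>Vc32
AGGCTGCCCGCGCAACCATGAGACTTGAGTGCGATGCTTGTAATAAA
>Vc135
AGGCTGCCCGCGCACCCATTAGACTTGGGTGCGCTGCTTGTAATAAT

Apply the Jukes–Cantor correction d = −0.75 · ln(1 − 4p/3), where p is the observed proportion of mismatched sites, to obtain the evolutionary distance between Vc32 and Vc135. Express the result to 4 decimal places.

Mismatches occur at site 15 (A↔C), site 20 (G↔T), site 28 (A↔G), site 34 (A↔C), site 47 (A↔T).
p = 5/47 = 0.106383.
d = −0.75 · ln(1 − (4/3)·0.106383) = −0.75 · ln(0.858156) = −0.75 · (-0.152969) = 0.1147.

0.1147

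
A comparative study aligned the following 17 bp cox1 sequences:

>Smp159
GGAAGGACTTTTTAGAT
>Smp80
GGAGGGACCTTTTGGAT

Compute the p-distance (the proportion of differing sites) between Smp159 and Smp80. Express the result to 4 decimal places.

Differing sites — 4:A/G; 9:T/C; 14:A/G.
There are 3 differences over 17 sites, so p = 3/17 = 0.1765.

0.1765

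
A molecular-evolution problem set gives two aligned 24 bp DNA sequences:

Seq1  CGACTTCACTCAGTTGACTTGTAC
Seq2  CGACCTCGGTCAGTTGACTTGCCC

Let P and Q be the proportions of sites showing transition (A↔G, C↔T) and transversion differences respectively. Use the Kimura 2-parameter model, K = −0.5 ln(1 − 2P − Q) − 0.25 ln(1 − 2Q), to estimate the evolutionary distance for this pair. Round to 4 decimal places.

Mismatches occur at site 5 (T/C, transition), site 8 (A/G, transition), site 9 (C/G, transversion), site 22 (T/C, transition), site 23 (A/C, transversion).
Of the 5 differences, 3 transitions and 2 transversions over 24 sites: P = 3/24 = 0.125000, Q = 2/24 = 0.083333.
d = −0.5·ln(0.666667) − 0.25·ln(0.833334) = −0.5·(-0.405465) − 0.25·(-0.182321) = 0.2483.

0.2483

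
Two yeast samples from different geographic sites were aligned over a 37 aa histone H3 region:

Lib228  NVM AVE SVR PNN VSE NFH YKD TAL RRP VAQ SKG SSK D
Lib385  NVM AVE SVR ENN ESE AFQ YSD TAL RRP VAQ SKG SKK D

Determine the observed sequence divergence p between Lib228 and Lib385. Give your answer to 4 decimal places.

The sequences differ at positions 10 (P/E), 13 (V/E), 16 (N/A), 18 (H/Q), 20 (K/S), 35 (S/K).
There are 6 differences over 37 sites, so p = 6/37 = 0.1622.

0.1622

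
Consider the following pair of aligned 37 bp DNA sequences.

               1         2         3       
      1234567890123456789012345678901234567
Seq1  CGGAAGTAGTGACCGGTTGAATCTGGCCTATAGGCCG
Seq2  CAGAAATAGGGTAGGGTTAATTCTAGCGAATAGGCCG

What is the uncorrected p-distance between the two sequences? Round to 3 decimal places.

0.297

The sequences differ at positions 2 (G/A), 6 (G/A), 10 (T/G), 12 (A/T), 13 (C/A), 14 (C/G), 19 (G/A), 21 (A/T), 25 (G/A), 28 (C/G), 29 (T/A).
There are 11 differences over 37 sites, so p = 11/37 = 0.297.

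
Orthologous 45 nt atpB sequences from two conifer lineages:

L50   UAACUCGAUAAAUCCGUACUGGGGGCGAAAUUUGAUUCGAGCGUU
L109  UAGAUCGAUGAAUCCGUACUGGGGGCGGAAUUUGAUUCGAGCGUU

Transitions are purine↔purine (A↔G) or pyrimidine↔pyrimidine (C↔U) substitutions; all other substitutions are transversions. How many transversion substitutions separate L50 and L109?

1

The sequences differ at positions 3 (A/G, transition), 4 (C/A, transversion), 10 (A/G, transition), 28 (A/G, transition).
Of the 4 differences, 3 transitions and 1 transversion, so the answer is 1.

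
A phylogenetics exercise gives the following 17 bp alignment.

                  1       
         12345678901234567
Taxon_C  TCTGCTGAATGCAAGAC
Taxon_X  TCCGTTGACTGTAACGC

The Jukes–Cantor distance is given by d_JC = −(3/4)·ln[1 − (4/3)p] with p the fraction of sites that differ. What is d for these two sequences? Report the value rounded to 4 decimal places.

Differing sites — 3:T/C; 5:C/T; 9:A/C; 12:C/T; 15:G/C; 16:A/G.
p = 6/17 = 0.352941.
d = −0.75 · ln(1 − (4/3)·0.352941) = −0.75 · ln(0.529412) = −0.75 · (-0.635988) = 0.4770.

0.4770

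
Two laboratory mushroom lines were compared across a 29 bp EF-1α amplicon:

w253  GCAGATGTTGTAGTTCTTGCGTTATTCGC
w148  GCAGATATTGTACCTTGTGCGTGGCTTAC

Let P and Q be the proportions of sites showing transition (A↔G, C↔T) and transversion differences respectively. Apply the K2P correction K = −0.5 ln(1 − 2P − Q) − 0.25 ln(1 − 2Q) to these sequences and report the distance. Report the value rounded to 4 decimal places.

0.4991

Differing sites — 7:G/A (Ti); 13:G/C (Tv); 14:T/C (Ti); 16:C/T (Ti); 17:T/G (Tv); 23:T/G (Tv); 24:A/G (Ti); 25:T/C (Ti); 27:C/T (Ti); 28:G/A (Ti).
Of the 10 differences, 7 transitions and 3 transversions over 29 sites: P = 7/29 = 0.241379, Q = 3/29 = 0.103448.
d = −0.5·ln(0.413794) − 0.25·ln(0.793104) = −0.5·(-0.882387) − 0.25·(-0.231801) = 0.4991.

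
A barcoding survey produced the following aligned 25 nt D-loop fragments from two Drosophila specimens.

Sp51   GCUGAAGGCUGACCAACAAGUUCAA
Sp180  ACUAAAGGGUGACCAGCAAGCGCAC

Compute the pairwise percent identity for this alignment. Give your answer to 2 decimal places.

72.00%

The sequences differ at positions 1 (G/A), 4 (G/A), 9 (C/G), 16 (A/G), 21 (U/C), 22 (U/G), 25 (A/C).
18 of the 25 sites match, so the percent identity is 18/25 × 100 = 72.00%.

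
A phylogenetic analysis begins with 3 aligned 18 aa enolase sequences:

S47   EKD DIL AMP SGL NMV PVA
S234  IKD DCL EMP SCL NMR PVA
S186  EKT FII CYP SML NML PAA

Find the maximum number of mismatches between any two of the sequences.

Pairwise Hamming distances:
  S47 vs S234: 5
  S47 vs S186: 8
  S234 vs S186: 10
The largest is 10, between S234 and S186.

10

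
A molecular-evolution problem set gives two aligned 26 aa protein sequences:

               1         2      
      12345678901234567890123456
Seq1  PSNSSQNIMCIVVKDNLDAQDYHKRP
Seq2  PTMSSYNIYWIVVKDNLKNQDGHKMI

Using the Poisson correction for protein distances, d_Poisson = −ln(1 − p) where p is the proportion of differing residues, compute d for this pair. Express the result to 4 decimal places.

Differing sites — 2:S/T; 3:N/M; 6:Q/Y; 9:M/Y; 10:C/W; 18:D/K; 19:A/N; 22:Y/G; 25:R/M; 26:P/I.
p = 10/26 = 0.384615.
d = −ln(1 − 0.384615) = −ln(0.615385) = 0.4855.

0.4855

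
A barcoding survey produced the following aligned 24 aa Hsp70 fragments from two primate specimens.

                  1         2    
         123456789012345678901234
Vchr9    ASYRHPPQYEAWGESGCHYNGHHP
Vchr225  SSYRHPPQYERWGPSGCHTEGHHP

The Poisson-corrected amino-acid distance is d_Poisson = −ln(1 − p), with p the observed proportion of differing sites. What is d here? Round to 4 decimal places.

0.2336

Differing sites — 1:A/S; 11:A/R; 14:E/P; 19:Y/T; 20:N/E.
p = 5/24 = 0.208333.
d = −ln(1 − 0.208333) = −ln(0.791667) = 0.2336.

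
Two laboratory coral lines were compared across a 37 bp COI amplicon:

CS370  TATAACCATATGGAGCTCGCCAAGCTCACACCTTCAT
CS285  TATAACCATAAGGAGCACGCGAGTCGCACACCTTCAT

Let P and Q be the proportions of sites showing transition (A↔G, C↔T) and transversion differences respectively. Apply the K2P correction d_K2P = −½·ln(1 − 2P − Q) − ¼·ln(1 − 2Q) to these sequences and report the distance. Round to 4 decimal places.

0.1836

The sequences differ at positions 11 (T/A, transversion), 17 (T/A, transversion), 21 (C/G, transversion), 23 (A/G, transition), 24 (G/T, transversion), 26 (T/G, transversion).
Of the 6 differences, 1 transition and 5 transversions over 37 sites: P = 1/37 = 0.027027, Q = 5/37 = 0.135135.
d = −0.5·ln(0.810811) − 0.25·ln(0.729730) = −0.5·(-0.209720) − 0.25·(-0.315081) = 0.1836.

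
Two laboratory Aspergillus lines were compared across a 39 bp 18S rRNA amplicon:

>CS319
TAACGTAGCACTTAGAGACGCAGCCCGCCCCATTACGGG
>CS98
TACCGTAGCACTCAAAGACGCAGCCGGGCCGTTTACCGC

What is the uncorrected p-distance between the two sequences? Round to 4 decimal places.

The sequences differ at positions 3 (A/C), 13 (T/C), 15 (G/A), 26 (C/G), 28 (C/G), 31 (C/G), 32 (A/T), 37 (G/C), 39 (G/C).
There are 9 differences over 39 sites, so p = 9/39 = 0.2308.

0.2308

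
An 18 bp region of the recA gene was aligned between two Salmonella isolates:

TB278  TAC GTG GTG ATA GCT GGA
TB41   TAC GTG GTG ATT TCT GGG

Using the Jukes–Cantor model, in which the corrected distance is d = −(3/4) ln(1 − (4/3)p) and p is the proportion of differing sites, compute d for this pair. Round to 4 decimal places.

Differing sites — 12:A/T; 13:G/T; 18:A/G.
p = 3/18 = 0.166667.
d = −0.75 · ln(1 − (4/3)·0.166667) = −0.75 · ln(0.777777) = −0.75 · (-0.251315) = 0.1885.

0.1885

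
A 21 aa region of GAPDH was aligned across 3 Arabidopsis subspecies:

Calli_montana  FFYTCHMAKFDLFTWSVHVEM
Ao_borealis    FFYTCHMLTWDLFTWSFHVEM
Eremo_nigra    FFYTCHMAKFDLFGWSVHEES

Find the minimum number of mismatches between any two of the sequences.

Pairwise Hamming distances:
  Calli_montana vs Ao_borealis: 4
  Calli_montana vs Eremo_nigra: 3
  Ao_borealis vs Eremo_nigra: 7
The smallest is 3, between Calli_montana and Eremo_nigra.

3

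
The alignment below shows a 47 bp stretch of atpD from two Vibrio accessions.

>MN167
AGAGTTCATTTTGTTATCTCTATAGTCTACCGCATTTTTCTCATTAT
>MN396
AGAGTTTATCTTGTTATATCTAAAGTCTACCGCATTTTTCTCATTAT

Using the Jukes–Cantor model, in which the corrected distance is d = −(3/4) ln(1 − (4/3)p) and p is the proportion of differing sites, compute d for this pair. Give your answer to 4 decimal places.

0.0903

Differing sites — 7:C/T; 10:T/C; 18:C/A; 23:T/A.
p = 4/47 = 0.085106.
d = −0.75 · ln(1 − (4/3)·0.085106) = −0.75 · ln(0.886525) = −0.75 · (-0.120446) = 0.0903.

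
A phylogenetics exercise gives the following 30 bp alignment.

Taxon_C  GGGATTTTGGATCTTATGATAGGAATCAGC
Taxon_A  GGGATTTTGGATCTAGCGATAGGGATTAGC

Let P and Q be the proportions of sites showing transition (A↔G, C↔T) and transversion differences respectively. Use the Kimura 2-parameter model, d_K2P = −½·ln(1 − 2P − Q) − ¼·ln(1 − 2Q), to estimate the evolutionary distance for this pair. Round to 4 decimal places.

0.1956

Differing sites — 15:T/A (Tv); 16:A/G (Ti); 17:T/C (Ti); 24:A/G (Ti); 27:C/T (Ti).
Of the 5 differences, 4 transitions and 1 transversion over 30 sites: P = 4/30 = 0.133333, Q = 1/30 = 0.033333.
d = −0.5·ln(0.700001) − 0.25·ln(0.933334) = −0.5·(-0.356674) − 0.25·(-0.068992) = 0.1956.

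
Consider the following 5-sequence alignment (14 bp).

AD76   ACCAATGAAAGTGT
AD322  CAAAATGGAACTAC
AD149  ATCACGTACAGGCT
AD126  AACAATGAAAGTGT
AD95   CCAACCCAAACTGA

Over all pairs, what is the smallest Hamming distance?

1

Pairwise Hamming distances:
  AD76 vs AD322: 7
  AD76 vs AD149: 7
  AD76 vs AD126: 1
  AD76 vs AD95: 7
  AD322 vs AD149: 12
  AD322 vs AD126: 6
  AD322 vs AD95: 7
  AD149 vs AD126: 7
  AD149 vs AD95: 10
  AD126 vs AD95: 8
The smallest is 1, between AD76 and AD126.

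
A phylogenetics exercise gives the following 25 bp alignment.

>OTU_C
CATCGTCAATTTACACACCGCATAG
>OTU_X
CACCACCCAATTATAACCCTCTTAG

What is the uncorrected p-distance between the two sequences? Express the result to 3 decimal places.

0.400

Differing sites — 3:T/C; 5:G/A; 6:T/C; 8:A/C; 10:T/A; 14:C/T; 16:C/A; 17:A/C; 20:G/T; 22:A/T.
There are 10 differences over 25 sites, so p = 10/25 = 0.400.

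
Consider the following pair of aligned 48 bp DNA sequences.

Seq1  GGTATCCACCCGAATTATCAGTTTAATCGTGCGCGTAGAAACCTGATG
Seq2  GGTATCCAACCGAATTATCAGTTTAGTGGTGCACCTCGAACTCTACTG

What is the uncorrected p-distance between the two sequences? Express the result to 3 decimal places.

0.208

Differing sites — 9:C/A; 26:A/G; 28:C/G; 33:G/A; 35:G/C; 37:A/C; 41:A/C; 42:C/T; 45:G/A; 46:A/C.
There are 10 differences over 48 sites, so p = 10/48 = 0.208.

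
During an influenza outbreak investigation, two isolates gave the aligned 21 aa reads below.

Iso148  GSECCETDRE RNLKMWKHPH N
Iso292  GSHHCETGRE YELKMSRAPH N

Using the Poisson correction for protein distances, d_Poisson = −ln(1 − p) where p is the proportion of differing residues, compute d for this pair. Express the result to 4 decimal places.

Mismatches occur at site 3 (E/H), site 4 (C/H), site 8 (D/G), site 11 (R/Y), site 12 (N/E), site 16 (W/S), site 17 (K/R), site 18 (H/A).
p = 8/21 = 0.380952.
d = −ln(1 − 0.380952) = −ln(0.619048) = 0.4796.

0.4796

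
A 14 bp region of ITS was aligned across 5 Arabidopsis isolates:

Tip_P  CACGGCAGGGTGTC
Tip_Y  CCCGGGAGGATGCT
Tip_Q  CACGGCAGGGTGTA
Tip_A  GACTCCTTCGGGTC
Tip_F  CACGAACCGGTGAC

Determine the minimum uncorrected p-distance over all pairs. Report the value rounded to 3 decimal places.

0.071

Pairwise Hamming distances:
  Tip_P vs Tip_Y: 5
  Tip_P vs Tip_Q: 1
  Tip_P vs Tip_A: 7
  Tip_P vs Tip_F: 5
  Tip_Y vs Tip_Q: 5
  Tip_Y vs Tip_A: 12
  Tip_Y vs Tip_F: 8
  Tip_Q vs Tip_A: 8
  Tip_Q vs Tip_F: 6
  Tip_A vs Tip_F: 9
The smallest is 1 mismatch, between Tip_P and Tip_Q; p = 1/14 = 0.071.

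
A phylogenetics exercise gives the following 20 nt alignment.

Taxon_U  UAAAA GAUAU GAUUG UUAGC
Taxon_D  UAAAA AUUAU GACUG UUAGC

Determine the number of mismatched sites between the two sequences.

3

Differing sites — 6:G/A; 7:A/U; 13:U/C.
That gives 3 mismatches out of 20 aligned sites, so the Hamming distance is 3.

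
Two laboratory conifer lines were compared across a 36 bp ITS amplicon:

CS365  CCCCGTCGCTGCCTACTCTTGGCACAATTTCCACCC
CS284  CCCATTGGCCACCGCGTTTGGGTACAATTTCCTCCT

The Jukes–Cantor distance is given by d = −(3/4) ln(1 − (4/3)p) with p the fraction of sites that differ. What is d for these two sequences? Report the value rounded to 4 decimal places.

0.4926

The sequences differ at positions 4 (C/A), 5 (G/T), 7 (C/G), 10 (T/C), 11 (G/A), 14 (T/G), 15 (A/C), 16 (C/G), 18 (C/T), 20 (T/G), 23 (C/T), 33 (A/T), 36 (C/T).
p = 13/36 = 0.361111.
d = −0.75 · ln(1 − (4/3)·0.361111) = −0.75 · ln(0.518519) = −0.75 · (-0.656779) = 0.4926.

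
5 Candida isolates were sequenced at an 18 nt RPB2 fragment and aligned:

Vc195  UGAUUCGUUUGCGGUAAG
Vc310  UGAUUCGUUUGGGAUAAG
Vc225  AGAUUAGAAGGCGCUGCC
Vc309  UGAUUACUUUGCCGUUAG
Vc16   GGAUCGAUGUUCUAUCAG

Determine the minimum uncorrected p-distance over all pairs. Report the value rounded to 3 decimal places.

Pairwise Hamming distances:
  Vc195 vs Vc310: 2
  Vc195 vs Vc225: 9
  Vc195 vs Vc309: 4
  Vc195 vs Vc16: 9
  Vc310 vs Vc225: 10
  Vc310 vs Vc309: 6
  Vc310 vs Vc16: 9
  Vc225 vs Vc309: 10
  Vc225 vs Vc16: 13
  Vc309 vs Vc16: 9
The smallest is 2 mismatches, between Vc195 and Vc310; p = 2/18 = 0.111.

0.111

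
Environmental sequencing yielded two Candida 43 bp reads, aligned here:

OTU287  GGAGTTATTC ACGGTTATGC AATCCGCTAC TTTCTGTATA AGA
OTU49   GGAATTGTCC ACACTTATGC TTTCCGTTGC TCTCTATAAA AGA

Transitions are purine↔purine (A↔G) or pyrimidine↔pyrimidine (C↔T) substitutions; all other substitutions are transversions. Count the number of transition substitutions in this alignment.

Differing sites — 4:G/A (Ti); 7:A/G (Ti); 9:T/C (Ti); 13:G/A (Ti); 14:G/C (Tv); 21:A/T (Tv); 22:A/T (Tv); 27:C/T (Ti); 29:A/G (Ti); 32:T/C (Ti); 36:G/A (Ti); 39:T/A (Tv).
Of the 12 differences, 8 transitions and 4 transversions, so the answer is 8.

8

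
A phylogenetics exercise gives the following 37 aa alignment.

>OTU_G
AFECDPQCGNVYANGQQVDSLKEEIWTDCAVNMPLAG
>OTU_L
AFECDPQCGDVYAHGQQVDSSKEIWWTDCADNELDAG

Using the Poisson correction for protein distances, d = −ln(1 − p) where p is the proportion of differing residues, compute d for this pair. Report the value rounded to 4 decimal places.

0.2787

Differing sites — 10:N/D; 14:N/H; 21:L/S; 24:E/I; 25:I/W; 31:V/D; 33:M/E; 34:P/L; 35:L/D.
p = 9/37 = 0.243243.
d = −ln(1 − 0.243243) = −ln(0.756757) = 0.2787.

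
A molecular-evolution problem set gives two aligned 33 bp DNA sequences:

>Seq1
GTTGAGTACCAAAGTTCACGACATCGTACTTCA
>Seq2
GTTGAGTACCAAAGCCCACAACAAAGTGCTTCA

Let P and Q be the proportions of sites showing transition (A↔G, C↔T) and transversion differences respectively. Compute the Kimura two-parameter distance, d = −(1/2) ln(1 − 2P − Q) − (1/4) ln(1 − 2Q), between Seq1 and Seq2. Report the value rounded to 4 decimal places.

Mismatches occur at site 15 (T/C, transition), site 16 (T/C, transition), site 20 (G/A, transition), site 24 (T/A, transversion), site 25 (C/A, transversion), site 28 (A/G, transition).
Of the 6 differences, 4 transitions and 2 transversions over 33 sites: P = 4/33 = 0.121212, Q = 2/33 = 0.060606.
d = −0.5·ln(0.696970) − 0.25·ln(0.878788) = −0.5·(-0.361013) − 0.25·(-0.129212) = 0.2128.

0.2128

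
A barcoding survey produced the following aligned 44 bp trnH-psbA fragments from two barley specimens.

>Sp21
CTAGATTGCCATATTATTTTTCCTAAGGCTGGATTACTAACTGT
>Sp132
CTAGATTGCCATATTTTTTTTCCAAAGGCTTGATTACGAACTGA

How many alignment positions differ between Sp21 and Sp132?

5

Mismatches occur at site 16 (A↔T), site 24 (T↔A), site 31 (G↔T), site 38 (T↔G), site 44 (T↔A).
That gives 5 mismatches out of 44 aligned sites, so the Hamming distance is 5.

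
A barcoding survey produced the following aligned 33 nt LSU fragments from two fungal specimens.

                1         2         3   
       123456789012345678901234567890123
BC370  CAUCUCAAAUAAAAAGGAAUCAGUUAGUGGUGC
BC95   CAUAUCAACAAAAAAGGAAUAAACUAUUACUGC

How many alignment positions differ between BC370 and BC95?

9

The sequences differ at positions 4 (C/A), 9 (A/C), 10 (U/A), 21 (C/A), 23 (G/A), 24 (U/C), 27 (G/U), 29 (G/A), 30 (G/C).
That gives 9 mismatches out of 33 aligned sites, so the Hamming distance is 9.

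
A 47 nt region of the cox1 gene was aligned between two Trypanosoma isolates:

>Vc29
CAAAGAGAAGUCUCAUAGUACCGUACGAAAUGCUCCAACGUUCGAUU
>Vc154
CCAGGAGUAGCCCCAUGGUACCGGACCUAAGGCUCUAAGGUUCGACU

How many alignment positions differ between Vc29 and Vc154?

Differing sites — 2:A/C; 4:A/G; 8:A/U; 11:U/C; 13:U/C; 17:A/G; 24:U/G; 27:G/C; 28:A/U; 31:U/G; 36:C/U; 39:C/G; 46:U/C.
That gives 13 mismatches out of 47 aligned sites, so the Hamming distance is 13.

13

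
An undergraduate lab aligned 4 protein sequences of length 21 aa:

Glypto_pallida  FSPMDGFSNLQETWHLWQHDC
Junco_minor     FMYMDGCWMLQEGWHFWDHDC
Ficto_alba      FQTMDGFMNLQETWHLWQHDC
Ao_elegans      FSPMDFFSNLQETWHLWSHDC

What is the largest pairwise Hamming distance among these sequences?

Pairwise Hamming distances:
  Glypto_pallida vs Junco_minor: 8
  Glypto_pallida vs Ficto_alba: 3
  Glypto_pallida vs Ao_elegans: 2
  Junco_minor vs Ficto_alba: 8
  Junco_minor vs Ao_elegans: 9
  Ficto_alba vs Ao_elegans: 5
The largest is 9, between Junco_minor and Ao_elegans.

9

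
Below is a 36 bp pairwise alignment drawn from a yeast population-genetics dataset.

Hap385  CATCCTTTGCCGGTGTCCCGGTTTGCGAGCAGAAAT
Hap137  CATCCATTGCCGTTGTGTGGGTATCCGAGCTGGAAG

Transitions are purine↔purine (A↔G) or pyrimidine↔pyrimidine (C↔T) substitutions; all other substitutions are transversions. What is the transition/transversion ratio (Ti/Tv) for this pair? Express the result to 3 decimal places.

The sequences differ at positions 6 (T/A, transversion), 13 (G/T, transversion), 17 (C/G, transversion), 18 (C/T, transition), 19 (C/G, transversion), 23 (T/A, transversion), 25 (G/C, transversion), 31 (A/T, transversion), 33 (A/G, transition), 36 (T/G, transversion).
Of the 10 differences, 2 transitions and 8 transversions, so Ti/Tv = 2/8 = 0.250.

0.250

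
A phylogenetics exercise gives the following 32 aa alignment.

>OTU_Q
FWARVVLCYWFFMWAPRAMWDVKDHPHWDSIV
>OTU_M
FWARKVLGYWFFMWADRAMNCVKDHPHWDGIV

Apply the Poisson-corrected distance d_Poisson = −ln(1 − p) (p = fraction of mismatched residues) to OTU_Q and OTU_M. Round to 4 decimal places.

The sequences differ at positions 5 (V/K), 8 (C/G), 16 (P/D), 20 (W/N), 21 (D/C), 30 (S/G).
p = 6/32 = 0.187500.
d = −ln(1 − 0.187500) = −ln(0.812500) = 0.2076.

0.2076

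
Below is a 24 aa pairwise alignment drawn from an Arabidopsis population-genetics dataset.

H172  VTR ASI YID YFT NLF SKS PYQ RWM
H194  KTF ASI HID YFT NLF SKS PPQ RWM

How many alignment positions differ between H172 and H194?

4

Differing sites — 1:V/K; 3:R/F; 7:Y/H; 20:Y/P.
That gives 4 mismatches out of 24 aligned sites, so the Hamming distance is 4.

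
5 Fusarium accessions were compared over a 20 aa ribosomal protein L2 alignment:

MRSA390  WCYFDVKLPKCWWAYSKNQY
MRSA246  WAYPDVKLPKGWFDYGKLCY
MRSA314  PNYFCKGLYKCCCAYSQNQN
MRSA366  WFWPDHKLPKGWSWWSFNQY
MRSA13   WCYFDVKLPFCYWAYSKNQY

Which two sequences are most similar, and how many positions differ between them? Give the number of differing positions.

Pairwise Hamming distances:
  MRSA390 vs MRSA246: 8
  MRSA390 vs MRSA314: 10
  MRSA390 vs MRSA366: 9
  MRSA390 vs MRSA13: 2
  MRSA246 vs MRSA314: 16
  MRSA246 vs MRSA366: 10
  MRSA246 vs MRSA13: 10
  MRSA314 vs MRSA366: 15
  MRSA314 vs MRSA13: 11
  MRSA366 vs MRSA13: 11
The smallest is 2, between MRSA390 and MRSA13.

2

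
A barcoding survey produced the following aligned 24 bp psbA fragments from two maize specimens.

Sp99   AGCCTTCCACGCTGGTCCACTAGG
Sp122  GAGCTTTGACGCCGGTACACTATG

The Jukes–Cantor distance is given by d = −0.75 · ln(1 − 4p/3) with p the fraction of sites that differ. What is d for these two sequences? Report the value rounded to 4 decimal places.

0.4408

Differing sites — 1:A/G; 2:G/A; 3:C/G; 7:C/T; 8:C/G; 13:T/C; 17:C/A; 23:G/T.
p = 8/24 = 0.333333.
d = −0.75 · ln(1 − (4/3)·0.333333) = −0.75 · ln(0.555556) = −0.75 · (-0.587786) = 0.4408.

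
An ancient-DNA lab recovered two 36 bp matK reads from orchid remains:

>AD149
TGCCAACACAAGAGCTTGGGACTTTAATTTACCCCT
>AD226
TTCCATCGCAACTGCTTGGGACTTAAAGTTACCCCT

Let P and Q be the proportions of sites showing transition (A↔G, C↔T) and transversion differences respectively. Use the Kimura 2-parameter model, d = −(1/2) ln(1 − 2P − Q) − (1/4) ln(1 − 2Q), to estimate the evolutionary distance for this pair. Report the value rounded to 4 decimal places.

0.2270

Differing sites — 2:G/T (Tv); 6:A/T (Tv); 8:A/G (Ti); 12:G/C (Tv); 13:A/T (Tv); 25:T/A (Tv); 28:T/G (Tv).
Of the 7 differences, 1 transition and 6 transversions over 36 sites: P = 1/36 = 0.027778, Q = 6/36 = 0.166667.
d = −0.5·ln(0.777777) − 0.25·ln(0.666666) = −0.5·(-0.251315) − 0.25·(-0.405466) = 0.2270.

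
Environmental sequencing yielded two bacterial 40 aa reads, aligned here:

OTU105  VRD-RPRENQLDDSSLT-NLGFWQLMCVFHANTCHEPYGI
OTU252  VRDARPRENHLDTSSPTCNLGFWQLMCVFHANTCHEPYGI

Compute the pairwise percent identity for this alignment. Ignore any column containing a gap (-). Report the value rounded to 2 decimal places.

92.11%

Excluding the 2 gap columns leaves 38 comparable sites.
The sequences differ at positions 10 (Q/H), 13 (D/T), 16 (L/P).
35 of the 38 comparable sites match, so the percent identity is 35/38 × 100 = 92.11%.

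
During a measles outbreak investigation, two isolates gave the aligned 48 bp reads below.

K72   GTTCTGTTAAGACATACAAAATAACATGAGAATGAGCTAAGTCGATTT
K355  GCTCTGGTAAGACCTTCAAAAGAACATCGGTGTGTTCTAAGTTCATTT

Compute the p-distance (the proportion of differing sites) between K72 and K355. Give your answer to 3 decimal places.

Differing sites — 2:T/C; 7:T/G; 14:A/C; 16:A/T; 22:T/G; 28:G/C; 29:A/G; 31:A/T; 32:A/G; 35:A/T; 36:G/T; 43:C/T; 44:G/C.
There are 13 differences over 48 sites, so p = 13/48 = 0.271.

0.271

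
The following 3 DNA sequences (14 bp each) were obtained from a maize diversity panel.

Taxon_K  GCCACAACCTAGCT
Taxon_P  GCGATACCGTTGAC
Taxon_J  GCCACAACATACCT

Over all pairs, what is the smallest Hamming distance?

2

Pairwise Hamming distances:
  Taxon_K vs Taxon_P: 7
  Taxon_K vs Taxon_J: 2
  Taxon_P vs Taxon_J: 8
The smallest is 2, between Taxon_K and Taxon_J.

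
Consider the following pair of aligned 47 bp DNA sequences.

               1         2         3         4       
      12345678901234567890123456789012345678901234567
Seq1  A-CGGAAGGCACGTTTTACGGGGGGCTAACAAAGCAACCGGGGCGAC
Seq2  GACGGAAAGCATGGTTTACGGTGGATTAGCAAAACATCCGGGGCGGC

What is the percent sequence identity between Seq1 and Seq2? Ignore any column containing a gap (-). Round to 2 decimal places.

Excluding the 1 gap column leaves 46 comparable sites.
The sequences differ at positions 1 (A/G), 8 (G/A), 12 (C/T), 14 (T/G), 22 (G/T), 25 (G/A), 26 (C/T), 29 (A/G), 34 (G/A), 37 (A/T), 46 (A/G).
35 of the 46 comparable sites match, so the percent identity is 35/46 × 100 = 76.09%.

76.09%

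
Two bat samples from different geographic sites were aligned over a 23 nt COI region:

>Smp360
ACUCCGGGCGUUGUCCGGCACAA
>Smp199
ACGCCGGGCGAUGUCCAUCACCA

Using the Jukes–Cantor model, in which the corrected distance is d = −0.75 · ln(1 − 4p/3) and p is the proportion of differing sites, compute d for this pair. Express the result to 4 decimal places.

The sequences differ at positions 3 (U/G), 11 (U/A), 17 (G/A), 18 (G/U), 22 (A/C).
p = 5/23 = 0.217391.
d = −0.75 · ln(1 − (4/3)·0.217391) = −0.75 · ln(0.710145) = −0.75 · (-0.342286) = 0.2567.

0.2567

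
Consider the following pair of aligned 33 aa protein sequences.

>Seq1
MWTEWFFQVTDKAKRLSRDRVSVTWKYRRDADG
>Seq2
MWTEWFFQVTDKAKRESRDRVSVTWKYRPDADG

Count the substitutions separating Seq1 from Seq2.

2

Mismatches occur at site 16 (L→E), site 29 (R→P).
That gives 2 mismatches out of 33 aligned sites, so the Hamming distance is 2.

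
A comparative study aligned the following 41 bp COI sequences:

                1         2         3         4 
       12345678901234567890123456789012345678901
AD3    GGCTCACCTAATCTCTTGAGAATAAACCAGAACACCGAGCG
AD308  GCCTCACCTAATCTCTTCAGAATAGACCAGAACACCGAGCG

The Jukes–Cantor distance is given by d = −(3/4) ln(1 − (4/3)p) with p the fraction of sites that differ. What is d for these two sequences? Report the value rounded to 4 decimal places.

The sequences differ at positions 2 (G/C), 18 (G/C), 25 (A/G).
p = 3/41 = 0.073171.
d = −0.75 · ln(1 − (4/3)·0.073171) = −0.75 · ln(0.902439) = −0.75 · (-0.102654) = 0.0770.

0.0770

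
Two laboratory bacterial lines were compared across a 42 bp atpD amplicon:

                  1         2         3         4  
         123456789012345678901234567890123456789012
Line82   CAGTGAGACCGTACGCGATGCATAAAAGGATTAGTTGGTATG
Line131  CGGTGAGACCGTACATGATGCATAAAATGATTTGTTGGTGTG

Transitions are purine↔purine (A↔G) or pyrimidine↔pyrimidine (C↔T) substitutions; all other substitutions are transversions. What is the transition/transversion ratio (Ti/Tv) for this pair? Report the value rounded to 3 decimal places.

2.000

Mismatches occur at site 2 (A→G, transition), site 15 (G→A, transition), site 16 (C→T, transition), site 28 (G→T, transversion), site 33 (A→T, transversion), site 40 (A→G, transition).
Of the 6 differences, 4 transitions and 2 transversions, so Ti/Tv = 4/2 = 2.000.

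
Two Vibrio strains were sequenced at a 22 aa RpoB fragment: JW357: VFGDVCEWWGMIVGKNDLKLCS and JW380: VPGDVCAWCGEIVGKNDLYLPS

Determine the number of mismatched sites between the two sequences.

Differing sites — 2:F/P; 7:E/A; 9:W/C; 11:M/E; 19:K/Y; 21:C/P.
That gives 6 mismatches out of 22 aligned sites, so the Hamming distance is 6.

6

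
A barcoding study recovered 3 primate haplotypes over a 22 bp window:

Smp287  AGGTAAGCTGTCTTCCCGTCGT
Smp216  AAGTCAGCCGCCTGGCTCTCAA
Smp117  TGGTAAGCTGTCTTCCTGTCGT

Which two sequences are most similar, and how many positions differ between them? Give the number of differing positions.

Pairwise Hamming distances:
  Smp287 vs Smp216: 10
  Smp287 vs Smp117: 2
  Smp216 vs Smp117: 10
The smallest is 2, between Smp287 and Smp117.

2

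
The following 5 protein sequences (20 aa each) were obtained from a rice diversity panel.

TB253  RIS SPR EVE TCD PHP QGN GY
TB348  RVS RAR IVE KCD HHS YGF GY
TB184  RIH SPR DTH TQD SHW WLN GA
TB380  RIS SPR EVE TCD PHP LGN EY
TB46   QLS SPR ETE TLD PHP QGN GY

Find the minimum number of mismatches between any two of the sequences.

2

Pairwise Hamming distances:
  TB253 vs TB348: 9
  TB253 vs TB184: 10
  TB253 vs TB380: 2
  TB253 vs TB46: 4
  TB348 vs TB184: 15
  TB348 vs TB380: 10
  TB348 vs TB46: 12
  TB184 vs TB380: 11
  TB184 vs TB46: 11
  TB380 vs TB46: 6
The smallest is 2, between TB253 and TB380.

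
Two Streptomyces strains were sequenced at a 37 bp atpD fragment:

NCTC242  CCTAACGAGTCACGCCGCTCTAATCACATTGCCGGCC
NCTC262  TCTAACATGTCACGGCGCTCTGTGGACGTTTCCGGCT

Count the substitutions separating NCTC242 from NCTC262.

Mismatches occur at site 1 (C↔T), site 7 (G↔A), site 8 (A↔T), site 15 (C↔G), site 22 (A↔G), site 23 (A↔T), site 24 (T↔G), site 25 (C↔G), site 28 (A↔G), site 31 (G↔T), site 37 (C↔T).
That gives 11 mismatches out of 37 aligned sites, so the Hamming distance is 11.

11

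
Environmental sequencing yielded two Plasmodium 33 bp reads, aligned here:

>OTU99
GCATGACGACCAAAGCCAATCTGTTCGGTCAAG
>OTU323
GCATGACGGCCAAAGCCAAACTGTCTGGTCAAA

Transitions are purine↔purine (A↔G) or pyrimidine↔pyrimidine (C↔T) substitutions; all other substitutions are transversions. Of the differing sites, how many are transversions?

1

Differing sites — 9:A/G (Ti); 20:T/A (Tv); 25:T/C (Ti); 26:C/T (Ti); 33:G/A (Ti).
Of the 5 differences, 4 transitions and 1 transversion, so the answer is 1.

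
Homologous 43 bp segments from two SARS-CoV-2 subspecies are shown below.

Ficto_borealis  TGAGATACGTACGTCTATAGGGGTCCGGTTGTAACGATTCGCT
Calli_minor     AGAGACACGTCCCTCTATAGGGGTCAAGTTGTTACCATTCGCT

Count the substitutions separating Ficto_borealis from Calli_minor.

Mismatches occur at site 1 (T↔A), site 6 (T↔C), site 11 (A↔C), site 13 (G↔C), site 26 (C↔A), site 27 (G↔A), site 33 (A↔T), site 36 (G↔C).
That gives 8 mismatches out of 43 aligned sites, so the Hamming distance is 8.

8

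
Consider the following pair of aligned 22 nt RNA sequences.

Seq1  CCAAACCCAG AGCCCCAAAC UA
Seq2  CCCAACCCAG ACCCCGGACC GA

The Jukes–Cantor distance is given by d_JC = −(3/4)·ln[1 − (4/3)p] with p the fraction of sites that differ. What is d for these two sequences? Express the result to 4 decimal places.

0.3390

The sequences differ at positions 3 (A/C), 12 (G/C), 16 (C/G), 17 (A/G), 19 (A/C), 21 (U/G).
p = 6/22 = 0.272727.
d = −0.75 · ln(1 − (4/3)·0.272727) = −0.75 · ln(0.636364) = −0.75 · (-0.451985) = 0.3390.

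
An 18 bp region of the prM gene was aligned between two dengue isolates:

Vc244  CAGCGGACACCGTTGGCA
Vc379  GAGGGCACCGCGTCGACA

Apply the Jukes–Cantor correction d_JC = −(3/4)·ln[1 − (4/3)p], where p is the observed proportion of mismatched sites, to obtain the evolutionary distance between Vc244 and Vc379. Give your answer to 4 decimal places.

The sequences differ at positions 1 (C/G), 4 (C/G), 6 (G/C), 9 (A/C), 10 (C/G), 14 (T/C), 16 (G/A).
p = 7/18 = 0.388889.
d = −0.75 · ln(1 − (4/3)·0.388889) = −0.75 · ln(0.481481) = −0.75 · (-0.730889) = 0.5482.

0.5482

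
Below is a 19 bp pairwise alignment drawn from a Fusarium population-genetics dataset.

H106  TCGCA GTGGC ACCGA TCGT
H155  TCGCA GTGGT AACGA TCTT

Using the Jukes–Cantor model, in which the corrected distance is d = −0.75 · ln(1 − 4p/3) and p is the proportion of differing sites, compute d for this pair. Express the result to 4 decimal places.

0.1773

Differing sites — 10:C/T; 12:C/A; 18:G/T.
p = 3/19 = 0.157895.
d = −0.75 · ln(1 − (4/3)·0.157895) = −0.75 · ln(0.789473) = −0.75 · (-0.236390) = 0.1773.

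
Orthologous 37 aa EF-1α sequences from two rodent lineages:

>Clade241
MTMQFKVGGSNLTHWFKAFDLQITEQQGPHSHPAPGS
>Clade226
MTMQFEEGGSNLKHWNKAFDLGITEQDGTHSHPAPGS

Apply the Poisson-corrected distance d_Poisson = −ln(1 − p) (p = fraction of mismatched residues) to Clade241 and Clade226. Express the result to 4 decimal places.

0.2097

Differing sites — 6:K/E; 7:V/E; 13:T/K; 16:F/N; 22:Q/G; 27:Q/D; 29:P/T.
p = 7/37 = 0.189189.
d = −ln(1 − 0.189189) = −ln(0.810811) = 0.2097.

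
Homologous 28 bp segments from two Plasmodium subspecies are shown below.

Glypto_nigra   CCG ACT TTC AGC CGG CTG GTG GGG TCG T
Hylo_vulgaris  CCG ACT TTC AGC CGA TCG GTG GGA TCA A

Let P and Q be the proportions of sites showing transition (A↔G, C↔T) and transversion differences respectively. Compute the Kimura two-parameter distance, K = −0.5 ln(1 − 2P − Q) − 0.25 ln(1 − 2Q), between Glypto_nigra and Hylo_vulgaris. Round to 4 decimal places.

The sequences differ at positions 15 (G/A, transition), 16 (C/T, transition), 17 (T/C, transition), 24 (G/A, transition), 27 (G/A, transition), 28 (T/A, transversion).
Of the 6 differences, 5 transitions and 1 transversion over 28 sites: P = 5/28 = 0.178571, Q = 1/28 = 0.035714.
d = −0.5·ln(0.607144) − 0.25·ln(0.928572) = −0.5·(-0.498989) − 0.25·(-0.074107) = 0.2680.

0.2680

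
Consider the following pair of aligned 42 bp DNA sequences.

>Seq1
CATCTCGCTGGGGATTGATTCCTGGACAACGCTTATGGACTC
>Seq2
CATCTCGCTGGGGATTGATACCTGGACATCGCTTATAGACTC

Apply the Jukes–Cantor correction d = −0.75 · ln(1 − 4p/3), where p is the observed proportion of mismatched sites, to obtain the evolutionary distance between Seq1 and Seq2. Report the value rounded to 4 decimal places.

Differing sites — 20:T/A; 29:A/T; 37:G/A.
p = 3/42 = 0.071429.
d = −0.75 · ln(1 − (4/3)·0.071429) = −0.75 · ln(0.904761) = −0.75 · (-0.100084) = 0.0751.

0.0751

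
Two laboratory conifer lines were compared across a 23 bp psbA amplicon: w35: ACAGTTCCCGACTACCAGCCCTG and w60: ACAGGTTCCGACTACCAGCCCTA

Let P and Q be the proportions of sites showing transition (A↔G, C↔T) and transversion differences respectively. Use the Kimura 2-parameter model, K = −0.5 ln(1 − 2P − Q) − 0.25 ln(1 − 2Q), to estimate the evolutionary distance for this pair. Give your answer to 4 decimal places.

The sequences differ at positions 5 (T/G, transversion), 7 (C/T, transition), 23 (G/A, transition).
Of the 3 differences, 2 transitions and 1 transversion over 23 sites: P = 2/23 = 0.086957, Q = 1/23 = 0.043478.
d = −0.5·ln(0.782608) − 0.25·ln(0.913044) = −0.5·(-0.245123) − 0.25·(-0.090971) = 0.1453.

0.1453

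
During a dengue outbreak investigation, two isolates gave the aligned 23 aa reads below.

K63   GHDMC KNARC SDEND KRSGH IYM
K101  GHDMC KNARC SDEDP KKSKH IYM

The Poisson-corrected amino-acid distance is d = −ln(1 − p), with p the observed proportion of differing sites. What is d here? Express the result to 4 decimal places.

Mismatches occur at site 14 (N→D), site 15 (D→P), site 17 (R→K), site 19 (G→K).
p = 4/23 = 0.173913.
d = −ln(1 − 0.173913) = −ln(0.826087) = 0.1911.

0.1911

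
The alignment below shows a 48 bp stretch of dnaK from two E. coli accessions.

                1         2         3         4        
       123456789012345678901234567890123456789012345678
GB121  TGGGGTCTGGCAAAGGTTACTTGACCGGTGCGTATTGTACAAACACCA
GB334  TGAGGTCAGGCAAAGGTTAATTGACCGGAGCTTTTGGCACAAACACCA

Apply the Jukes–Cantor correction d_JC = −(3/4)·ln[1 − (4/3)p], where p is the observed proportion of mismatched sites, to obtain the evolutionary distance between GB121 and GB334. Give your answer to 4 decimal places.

The sequences differ at positions 3 (G/A), 8 (T/A), 20 (C/A), 29 (T/A), 32 (G/T), 34 (A/T), 36 (T/G), 38 (T/C).
p = 8/48 = 0.166667.
d = −0.75 · ln(1 − (4/3)·0.166667) = −0.75 · ln(0.777777) = −0.75 · (-0.251315) = 0.1885.

0.1885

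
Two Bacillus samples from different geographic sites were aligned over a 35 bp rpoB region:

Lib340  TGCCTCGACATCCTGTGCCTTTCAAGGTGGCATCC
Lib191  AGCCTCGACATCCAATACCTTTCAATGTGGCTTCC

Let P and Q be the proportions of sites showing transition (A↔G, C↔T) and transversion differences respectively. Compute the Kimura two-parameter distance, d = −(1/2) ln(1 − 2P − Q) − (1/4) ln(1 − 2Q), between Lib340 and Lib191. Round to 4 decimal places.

Mismatches occur at site 1 (T/A, transversion), site 14 (T/A, transversion), site 15 (G/A, transition), site 17 (G/A, transition), site 26 (G/T, transversion), site 32 (A/T, transversion).
Of the 6 differences, 2 transitions and 4 transversions over 35 sites: P = 2/35 = 0.057143, Q = 4/35 = 0.114286.
d = −0.5·ln(0.771428) − 0.25·ln(0.771428) = −0.5·(-0.259512) − 0.25·(-0.259512) = 0.1946.

0.1946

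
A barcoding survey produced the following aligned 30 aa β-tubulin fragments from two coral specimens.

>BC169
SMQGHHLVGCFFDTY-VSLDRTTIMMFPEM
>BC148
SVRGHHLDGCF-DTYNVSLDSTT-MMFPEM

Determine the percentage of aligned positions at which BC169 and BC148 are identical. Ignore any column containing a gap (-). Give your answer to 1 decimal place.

85.2%

Excluding the 3 gap columns leaves 27 comparable sites.
The sequences differ at positions 2 (M/V), 3 (Q/R), 8 (V/D), 21 (R/S).
23 of the 27 comparable sites match, so the percent identity is 23/27 × 100 = 85.2%.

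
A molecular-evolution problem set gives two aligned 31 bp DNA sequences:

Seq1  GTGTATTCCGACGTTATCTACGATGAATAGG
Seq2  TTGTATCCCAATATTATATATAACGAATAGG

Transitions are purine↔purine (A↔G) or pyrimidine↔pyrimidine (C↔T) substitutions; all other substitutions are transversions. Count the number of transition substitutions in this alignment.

7

Differing sites — 1:G/T (Tv); 7:T/C (Ti); 10:G/A (Ti); 12:C/T (Ti); 13:G/A (Ti); 18:C/A (Tv); 21:C/T (Ti); 22:G/A (Ti); 24:T/C (Ti).
Of the 9 differences, 7 transitions and 2 transversions, so the answer is 7.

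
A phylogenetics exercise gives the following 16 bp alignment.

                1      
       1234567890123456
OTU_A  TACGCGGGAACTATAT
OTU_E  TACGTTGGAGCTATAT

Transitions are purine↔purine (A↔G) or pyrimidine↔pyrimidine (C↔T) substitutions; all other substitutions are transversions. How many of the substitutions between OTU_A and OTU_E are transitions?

Mismatches occur at site 5 (C/T, transition), site 6 (G/T, transversion), site 10 (A/G, transition).
Of the 3 differences, 2 transitions and 1 transversion, so the answer is 2.

2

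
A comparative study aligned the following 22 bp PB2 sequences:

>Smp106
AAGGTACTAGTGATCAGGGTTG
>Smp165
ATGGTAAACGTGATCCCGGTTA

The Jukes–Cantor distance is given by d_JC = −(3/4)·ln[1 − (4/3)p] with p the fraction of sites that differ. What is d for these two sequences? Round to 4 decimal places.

Mismatches occur at site 2 (A/T), site 7 (C/A), site 8 (T/A), site 9 (A/C), site 16 (A/C), site 17 (G/C), site 22 (G/A).
p = 7/22 = 0.318182.
d = −0.75 · ln(1 − (4/3)·0.318182) = −0.75 · ln(0.575757) = −0.75 · (-0.552070) = 0.4141.

0.4141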